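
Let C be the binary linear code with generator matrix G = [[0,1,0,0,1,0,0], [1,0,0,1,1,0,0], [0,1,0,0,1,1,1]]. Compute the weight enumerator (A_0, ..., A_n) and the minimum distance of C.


Weight distribution: A_0 = 1, A_2 = 2, A_3 = 2, A_4 = 1, A_5 = 2. Minimum distance d = 2.

Enumerate all 2^3 = 8 messages m ∈ F_2^3.
For each, compute codeword c = mG in F_2^7, then tally its weight.
  m = 000 → c = 0000000, weight = 0.
  m = 100 → c = 0100100, weight = 2.
  m = 010 → c = 1001100, weight = 3.
  m = 110 → c = 1101000, weight = 3.
  m = 001 → c = 0100111, weight = 4.
  m = 101 → c = 0000011, weight = 2.
  m = 011 → c = 1101011, weight = 5.
  m = 111 → c = 1001111, weight = 5.
Tally weights:
  weight 0: 1 codewords.
  weight 2: 2 codewords.
  weight 3: 2 codewords.
  weight 4: 1 codewords.
  weight 5: 2 codewords.
Minimum distance d = smallest w > 0 with A_w > 0 = 2.
Sanity: Σ A_w = 8 = 2^3 = 8 ✓.


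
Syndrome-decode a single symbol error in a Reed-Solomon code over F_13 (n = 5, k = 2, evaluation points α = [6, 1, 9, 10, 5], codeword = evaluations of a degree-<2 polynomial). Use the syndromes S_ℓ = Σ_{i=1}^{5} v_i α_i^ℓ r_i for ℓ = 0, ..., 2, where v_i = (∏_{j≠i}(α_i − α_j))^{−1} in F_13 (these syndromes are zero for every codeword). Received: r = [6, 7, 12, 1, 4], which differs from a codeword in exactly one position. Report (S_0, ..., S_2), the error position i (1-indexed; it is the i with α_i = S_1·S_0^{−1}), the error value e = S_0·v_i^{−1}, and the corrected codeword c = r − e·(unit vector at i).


S = (5, 5, 5), error at position 2, error magnitude e = 11, c = [6, 9, 12, 1, 4].

Step 1: column multipliers v_i = (∏_{j≠i}(α_i − α_j))^{−1} mod 13.
  i = 1 (α = 6): (6−1)(6−9)(6−10)(6−5) = 5·(−3)·(−4)·1 = 60 ≡ 8, so v_1 = 8^{−1} = 5 (mod 13).
  i = 2 (α = 1): (1−6)(1−9)(1−10)(1−5) = (−5)·(−8)·(−9)·(−4) = 1440 ≡ 10, so v_2 = 10^{−1} = 4 (mod 13).
  i = 3 (α = 9): (9−6)(9−1)(9−10)(9−5) = 3·8·(−1)·4 = −96 ≡ 8, so v_3 = 8^{−1} = 5 (mod 13).
  i = 4 (α = 10): (10−6)(10−1)(10−9)(10−5) = 4·9·1·5 = 180 ≡ 11, so v_4 = 11^{−1} = 6 (mod 13).
  i = 5 (α = 5): (5−6)(5−1)(5−9)(5−10) = (−1)·4·(−4)·(−5) = −80 ≡ 11, so v_5 = 11^{−1} = 6 (mod 13).
  v = [5, 4, 5, 6, 6].
Step 2: syndromes of r = [6, 7, 12, 1, 4] (all sums mod 13).
  S_0 = Σ v_i r_i = 5·6 + 4·7 + 5·12 + 6·1 + 6·4 = 148 ≡ 5.
  S_1 = Σ v_i α_i r_i = 5·6·6 + 4·1·7 + 5·9·12 + 6·10·1 + 6·5·4 = 928 ≡ 5.
  α_i^2 mod 13 = [10, 1, 3, 9, 12].
  S_2 = Σ v_i α_i^2 r_i = 5·10·6 + 4·1·7 + 5·3·12 + 6·9·1 + 6·12·4 = 850 ≡ 5.
  S = (5, 5, 5) ≠ 0, so r is not a codeword (an error is present).
Step 3: locate the error. For a single error e at position i, S_ℓ = v_i·e·α_i^ℓ, so α_err = S_1/S_0.
  S_0^{−1} = 5^{−1} = 8 (mod 13), so α_err = 5·8 = 40 ≡ 1 = α_2. Error position i = 2.
  Consistency check: S_2/S_1 = 5·8 = 40 ≡ 1 = α_err ✓ (single-error assumption holds).
Step 4: error magnitude e = S_0/v_2 = S_0·∏_{j≠2}(α_2 − α_j) = 5·10 = 50 ≡ 11 (mod 13).
Step 5: correct position 2: c_2 = r_2 − e = 7 − 11 ≡ 9 (mod 13). Hence c = [6, 9, 12, 1, 4].
  Check: interpolating c through the α_i gives m(x) = 7 + 2·x (degree < 2) with m(α_i) = c_i for every i, so c is indeed a codeword.


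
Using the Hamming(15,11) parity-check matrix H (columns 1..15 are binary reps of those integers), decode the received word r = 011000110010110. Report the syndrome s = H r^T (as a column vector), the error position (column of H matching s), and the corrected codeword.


s = (0, 1, 1, 0)^T, error position = 6, corrected codeword c = 011001110010110

Compute s = H r^T mod 2 one row at a time:
  s_1 = 1 + 0 + 0 + 1 + 0 + 1 + 1 + 0 = 4 ≡ 0 (mod 2).
  s_2 = 0 + 0 + 0 + 1 + 0 + 1 + 1 + 0 = 3 ≡ 1 (mod 2).
  s_3 = 1 + 1 + 0 + 1 + 0 + 1 + 1 + 0 = 5 ≡ 1 (mod 2).
  s_4 = 0 + 1 + 0 + 1 + 0 + 1 + 1 + 0 = 4 ≡ 0 (mod 2).
s = (0, 1, 1, 0)^T — this equals column 6 of H (binary 0110), so error is at position 6.
Correct: flip bit 6 of r = 011000110010110 to get c = 011001110010110.


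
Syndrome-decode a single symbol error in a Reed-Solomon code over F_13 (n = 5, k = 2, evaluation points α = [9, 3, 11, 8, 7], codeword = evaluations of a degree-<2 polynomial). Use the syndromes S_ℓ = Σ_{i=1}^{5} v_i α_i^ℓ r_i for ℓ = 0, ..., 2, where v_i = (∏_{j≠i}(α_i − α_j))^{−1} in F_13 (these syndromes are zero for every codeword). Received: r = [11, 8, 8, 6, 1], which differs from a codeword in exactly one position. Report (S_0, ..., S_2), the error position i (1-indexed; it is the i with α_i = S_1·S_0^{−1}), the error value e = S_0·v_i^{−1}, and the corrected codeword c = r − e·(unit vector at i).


S = (6, 5, 2), error at position 2, error magnitude e = 1, c = [11, 7, 8, 6, 1].

Step 1: column multipliers v_i = (∏_{j≠i}(α_i − α_j))^{−1} mod 13.
  i = 1 (α = 9): (9−3)(9−11)(9−8)(9−7) = 6·(−2)·1·2 = −24 ≡ 2, so v_1 = 2^{−1} = 7 (mod 13).
  i = 2 (α = 3): (3−9)(3−11)(3−8)(3−7) = (−6)·(−8)·(−5)·(−4) = 960 ≡ 11, so v_2 = 11^{−1} = 6 (mod 13).
  i = 3 (α = 11): (11−9)(11−3)(11−8)(11−7) = 2·8·3·4 = 192 ≡ 10, so v_3 = 10^{−1} = 4 (mod 13).
  i = 4 (α = 8): (8−9)(8−3)(8−11)(8−7) = (−1)·5·(−3)·1 = 15 ≡ 2, so v_4 = 2^{−1} = 7 (mod 13).
  i = 5 (α = 7): (7−9)(7−3)(7−11)(7−8) = (−2)·4·(−4)·(−1) = −32 ≡ 7, so v_5 = 7^{−1} = 2 (mod 13).
  v = [7, 6, 4, 7, 2].
Step 2: syndromes of r = [11, 8, 8, 6, 1] (all sums mod 13).
  S_0 = Σ v_i r_i = 7·11 + 6·8 + 4·8 + 7·6 + 2·1 = 201 ≡ 6.
  S_1 = Σ v_i α_i r_i = 7·9·11 + 6·3·8 + 4·11·8 + 7·8·6 + 2·7·1 = 1539 ≡ 5.
  α_i^2 mod 13 = [3, 9, 4, 12, 10].
  S_2 = Σ v_i α_i^2 r_i = 7·3·11 + 6·9·8 + 4·4·8 + 7·12·6 + 2·10·1 = 1315 ≡ 2.
  S = (6, 5, 2) ≠ 0, so r is not a codeword (an error is present).
Step 3: locate the error. For a single error e at position i, S_ℓ = v_i·e·α_i^ℓ, so α_err = S_1/S_0.
  S_0^{−1} = 6^{−1} = 11 (mod 13), so α_err = 5·11 = 55 ≡ 3 = α_2. Error position i = 2.
  Consistency check: S_2/S_1 = 2·8 = 16 ≡ 3 = α_err ✓ (single-error assumption holds).
Step 4: error magnitude e = S_0/v_2 = S_0·∏_{j≠2}(α_2 − α_j) = 6·11 = 66 ≡ 1 (mod 13).
Step 5: correct position 2: c_2 = r_2 − e = 8 − 1 ≡ 7 (mod 13). Hence c = [11, 7, 8, 6, 1].
  Check: interpolating c through the α_i gives m(x) = 5 + 5·x (degree < 2) with m(α_i) = c_i for every i, so c is indeed a codeword.


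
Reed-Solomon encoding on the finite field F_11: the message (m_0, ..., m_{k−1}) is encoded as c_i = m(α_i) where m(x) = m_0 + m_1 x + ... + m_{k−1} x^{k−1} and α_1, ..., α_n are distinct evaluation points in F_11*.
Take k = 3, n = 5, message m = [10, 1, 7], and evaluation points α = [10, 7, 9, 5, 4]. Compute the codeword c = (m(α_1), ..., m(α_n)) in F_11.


c = [5, 8, 3, 3, 5]

Message polynomial: m(x) = 10 + 1·x + 7·x^2 (mod 11).
For each evaluation point α_i, compute m(α_i) mod 11:
  α_1 = 10: Horner steps 7 → 5 → 5, so m(10) = 5.
  α_2 = 7: Horner steps 7 → 6 → 8, so m(7) = 8.
  α_3 = 9: Horner steps 7 → 9 → 3, so m(9) = 3.
  α_4 = 5: Horner steps 7 → 3 → 3, so m(5) = 3.
  α_5 = 4: Horner steps 7 → 7 → 5, so m(4) = 5.
Codeword c = [5, 8, 3, 3, 5] ∈ F_11^5.


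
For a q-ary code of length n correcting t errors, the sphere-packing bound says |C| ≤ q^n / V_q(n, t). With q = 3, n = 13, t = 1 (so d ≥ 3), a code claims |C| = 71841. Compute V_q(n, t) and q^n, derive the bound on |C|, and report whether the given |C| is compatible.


V_q(n, t) = 27, q^n = 1594323, Hamming bound = 59049, |C| = 71841 > bound (violated).

Step 1: Compute V_q(n, t) = Σ_{j=0}^1 C(n, j) (q−1)^j.
  j = 0: C(13,0)·(2)^0 = 1·1 = 1.
  j = 1: C(13,1)·(2)^1 = 13·2 = 26.
  V_q(n, t) = 1 + 26 = 27.
Step 2: q^n = 3^13 = 1594323.
Step 3: Hamming bound ⌊q^n / V_q(n,t)⌋ = ⌊1594323/27⌋ = 59049.
Step 4: Compare |C| = 71841 to 59049: violated.
The claimed |C| lies above the Hamming bound, so no 3-ary code of length 13 with d ≥ 3 can have 71841 codewords.


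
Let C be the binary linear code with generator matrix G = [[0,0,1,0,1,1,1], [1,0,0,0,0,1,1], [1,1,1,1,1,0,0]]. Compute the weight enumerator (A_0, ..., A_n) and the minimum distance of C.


Weight distribution: A_0 = 1, A_2 = 1, A_3 = 2, A_4 = 1, A_5 = 2, A_6 = 1. Minimum distance d = 2.

Enumerate all 2^3 = 8 messages m ∈ F_2^3.
For each, compute codeword c = mG in F_2^7, then tally its weight.
  m = 000 → c = 0000000, weight = 0.
  m = 100 → c = 0010111, weight = 4.
  m = 010 → c = 1000011, weight = 3.
  m = 110 → c = 1010100, weight = 3.
  m = 001 → c = 1111100, weight = 5.
  m = 101 → c = 1101011, weight = 5.
  m = 011 → c = 0111111, weight = 6.
  m = 111 → c = 0101000, weight = 2.
Tally weights:
  weight 0: 1 codewords.
  weight 2: 1 codewords.
  weight 3: 2 codewords.
  weight 4: 1 codewords.
  weight 5: 2 codewords.
  weight 6: 1 codewords.
Minimum distance d = smallest w > 0 with A_w > 0 = 2.
Sanity: Σ A_w = 8 = 2^3 = 8 ✓.


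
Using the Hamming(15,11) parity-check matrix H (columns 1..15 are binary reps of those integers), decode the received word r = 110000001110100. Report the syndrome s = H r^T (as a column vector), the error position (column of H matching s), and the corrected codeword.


s = (0, 1, 1, 0)^T, error position = 6, corrected codeword c = 110001001110100

Compute s = H r^T mod 2 one row at a time:
  s_1 = 0 + 1 + 1 + 1 + 0 + 1 + 0 + 0 = 4 ≡ 0 (mod 2).
  s_2 = 0 + 0 + 0 + 0 + 0 + 1 + 0 + 0 = 1 ≡ 1 (mod 2).
  s_3 = 1 + 0 + 0 + 0 + 1 + 1 + 0 + 0 = 3 ≡ 1 (mod 2).
  s_4 = 1 + 0 + 0 + 0 + 1 + 1 + 1 + 0 = 4 ≡ 0 (mod 2).
s = (0, 1, 1, 0)^T — this equals column 6 of H (binary 0110), so error is at position 6.
Correct: flip bit 6 of r = 110000001110100 to get c = 110001001110100.


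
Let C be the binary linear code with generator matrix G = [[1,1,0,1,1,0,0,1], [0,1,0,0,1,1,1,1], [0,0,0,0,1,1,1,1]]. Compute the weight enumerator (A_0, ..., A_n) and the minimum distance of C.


Weight distribution: A_0 = 1, A_1 = 1, A_4 = 3, A_5 = 3. Minimum distance d = 1.

Enumerate all 2^3 = 8 messages m ∈ F_2^3.
For each, compute codeword c = mG in F_2^8, then tally its weight.
  m = 000 → c = 00000000, weight = 0.
  m = 100 → c = 11011001, weight = 5.
  m = 010 → c = 01001111, weight = 5.
  m = 110 → c = 10010110, weight = 4.
  m = 001 → c = 00001111, weight = 4.
  m = 101 → c = 11010110, weight = 5.
  m = 011 → c = 01000000, weight = 1.
  m = 111 → c = 10011001, weight = 4.
Tally weights:
  weight 0: 1 codewords.
  weight 1: 1 codewords.
  weight 4: 3 codewords.
  weight 5: 3 codewords.
Minimum distance d = smallest w > 0 with A_w > 0 = 1.
Sanity: Σ A_w = 8 = 2^3 = 8 ✓.


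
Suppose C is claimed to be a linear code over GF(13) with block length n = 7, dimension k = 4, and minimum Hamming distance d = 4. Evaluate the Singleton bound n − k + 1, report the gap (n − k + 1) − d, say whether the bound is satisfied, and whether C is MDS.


Singleton RHS = n − k + 1 = 4, slack = 0, bound satisfied, MDS.

Singleton bound: d ≤ n − k + 1.
Here n = 7, k = 4, so n − k + 1 = 4.
Given d = 4, check d ≤ 4: YES.
Slack = (n − k + 1) − d = 0.
The code is MDS (slack = 0).
Description: the claimed parameters are [7, 4, 4]_13; such a code would be MDS (meets Singleton bound).


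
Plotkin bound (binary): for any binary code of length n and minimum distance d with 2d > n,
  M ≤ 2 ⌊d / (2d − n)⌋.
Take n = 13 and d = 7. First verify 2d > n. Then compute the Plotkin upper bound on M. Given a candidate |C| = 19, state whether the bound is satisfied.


Plotkin bound M ≤ 14; given |C| = 19 > bound (violated).

Check applicability: 2d = 14, n = 13.
2d − n = 1 > 0, so Plotkin applies.
Compute d/(2d−n) = 7/1 ≈ 7.0000.
⌊d/(2d−n)⌋ = 7.
Plotkin bound: M ≤ 2·7 = 14.
Given |C| = 19, check: VIOLATED.
This |C| is above the Plotkin bound, so no binary code with n = 13, d = 7 and 19 codewords exists.


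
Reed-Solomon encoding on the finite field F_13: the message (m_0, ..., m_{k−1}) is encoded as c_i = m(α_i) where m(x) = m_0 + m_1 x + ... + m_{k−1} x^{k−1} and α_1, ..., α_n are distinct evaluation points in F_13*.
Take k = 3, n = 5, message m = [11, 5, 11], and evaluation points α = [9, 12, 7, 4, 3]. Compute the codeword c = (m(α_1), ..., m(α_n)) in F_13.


c = [11, 4, 0, 12, 8]

Message polynomial: m(x) = 11 + 5·x + 11·x^2 (mod 13).
For each evaluation point α_i, compute m(α_i) mod 13:
  α_1 = 9: Horner steps 11 → 0 → 11, so m(9) = 11.
  α_2 = 12: Horner steps 11 → 7 → 4, so m(12) = 4.
  α_3 = 7: Horner steps 11 → 4 → 0, so m(7) = 0.
  α_4 = 4: Horner steps 11 → 10 → 12, so m(4) = 12.
  α_5 = 3: Horner steps 11 → 12 → 8, so m(3) = 8.
Codeword c = [11, 4, 0, 12, 8] ∈ F_13^5.


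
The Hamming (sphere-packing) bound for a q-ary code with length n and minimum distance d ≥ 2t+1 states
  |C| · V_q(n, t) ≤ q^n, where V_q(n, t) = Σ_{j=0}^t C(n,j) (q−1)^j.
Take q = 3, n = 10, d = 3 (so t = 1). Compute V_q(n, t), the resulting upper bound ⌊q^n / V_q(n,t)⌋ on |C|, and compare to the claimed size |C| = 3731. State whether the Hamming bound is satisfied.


V_q(n, t) = 21, q^n = 59049, Hamming bound = 2811, |C| = 3731 > bound (violated).

Step 1: Compute V_q(n, t) = Σ_{j=0}^1 C(n, j) (q−1)^j.
  j = 0: C(10,0)·(2)^0 = 1·1 = 1.
  j = 1: C(10,1)·(2)^1 = 10·2 = 20.
  V_q(n, t) = 1 + 20 = 21.
Step 2: q^n = 3^10 = 59049.
Step 3: Hamming bound ⌊q^n / V_q(n,t)⌋ = ⌊59049/21⌋ = 2811.
Step 4: Compare |C| = 3731 to 2811: violated.
The claimed |C| lies above the Hamming bound, so no 3-ary code of length 10 with d ≥ 3 can have 3731 codewords.


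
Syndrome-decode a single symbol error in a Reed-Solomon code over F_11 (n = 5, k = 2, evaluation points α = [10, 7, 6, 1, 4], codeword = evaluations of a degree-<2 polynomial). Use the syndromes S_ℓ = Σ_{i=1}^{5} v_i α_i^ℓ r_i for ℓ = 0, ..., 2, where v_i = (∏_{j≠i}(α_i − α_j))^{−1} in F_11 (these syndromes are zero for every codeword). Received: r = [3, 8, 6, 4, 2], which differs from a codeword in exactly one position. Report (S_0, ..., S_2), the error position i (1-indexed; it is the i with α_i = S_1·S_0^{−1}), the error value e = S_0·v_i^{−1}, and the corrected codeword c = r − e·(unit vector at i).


S = (9, 9, 9), error at position 4, error magnitude e = 8, c = [3, 8, 6, 7, 2].

Step 1: column multipliers v_i = (∏_{j≠i}(α_i − α_j))^{−1} mod 11.
  i = 1 (α = 10): (10−7)(10−6)(10−1)(10−4) = 3·4·9·6 = 648 ≡ 10, so v_1 = 10^{−1} = 10 (mod 11).
  i = 2 (α = 7): (7−10)(7−6)(7−1)(7−4) = (−3)·1·6·3 = −54 ≡ 1, so v_2 = 1^{−1} = 1 (mod 11).
  i = 3 (α = 6): (6−10)(6−7)(6−1)(6−4) = (−4)·(−1)·5·2 = 40 ≡ 7, so v_3 = 7^{−1} = 8 (mod 11).
  i = 4 (α = 1): (1−10)(1−7)(1−6)(1−4) = (−9)·(−6)·(−5)·(−3) = 810 ≡ 7, so v_4 = 7^{−1} = 8 (mod 11).
  i = 5 (α = 4): (4−10)(4−7)(4−6)(4−1) = (−6)·(−3)·(−2)·3 = −108 ≡ 2, so v_5 = 2^{−1} = 6 (mod 11).
  v = [10, 1, 8, 8, 6].
Step 2: syndromes of r = [3, 8, 6, 4, 2] (all sums mod 11).
  S_0 = Σ v_i r_i = 10·3 + 1·8 + 8·6 + 8·4 + 6·2 = 130 ≡ 9.
  S_1 = Σ v_i α_i r_i = 10·10·3 + 1·7·8 + 8·6·6 + 8·1·4 + 6·4·2 = 724 ≡ 9.
  α_i^2 mod 11 = [1, 5, 3, 1, 5].
  S_2 = Σ v_i α_i^2 r_i = 10·1·3 + 1·5·8 + 8·3·6 + 8·1·4 + 6·5·2 = 306 ≡ 9.
  S = (9, 9, 9) ≠ 0, so r is not a codeword (an error is present).
Step 3: locate the error. For a single error e at position i, S_ℓ = v_i·e·α_i^ℓ, so α_err = S_1/S_0.
  S_0^{−1} = 9^{−1} = 5 (mod 11), so α_err = 9·5 = 45 ≡ 1 = α_4. Error position i = 4.
  Consistency check: S_2/S_1 = 9·5 = 45 ≡ 1 = α_err ✓ (single-error assumption holds).
Step 4: error magnitude e = S_0/v_4 = S_0·∏_{j≠4}(α_4 − α_j) = 9·7 = 63 ≡ 8 (mod 11).
Step 5: correct position 4: c_4 = r_4 − e = 4 − 8 ≡ 7 (mod 11). Hence c = [3, 8, 6, 7, 2].
  Check: interpolating c through the α_i gives m(x) = 5 + 2·x (degree < 2) with m(α_i) = c_i for every i, so c is indeed a codeword.


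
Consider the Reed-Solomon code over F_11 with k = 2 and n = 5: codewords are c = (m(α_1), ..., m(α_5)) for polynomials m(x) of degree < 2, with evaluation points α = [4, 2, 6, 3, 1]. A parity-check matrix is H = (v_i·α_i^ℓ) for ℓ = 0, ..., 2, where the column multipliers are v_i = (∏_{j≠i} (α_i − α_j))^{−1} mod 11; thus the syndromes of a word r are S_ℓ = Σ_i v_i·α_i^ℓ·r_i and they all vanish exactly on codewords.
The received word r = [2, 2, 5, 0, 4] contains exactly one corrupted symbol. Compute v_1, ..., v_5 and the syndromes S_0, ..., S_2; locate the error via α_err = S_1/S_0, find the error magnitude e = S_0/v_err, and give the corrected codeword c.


S = (7, 6, 2), error at position 1, error magnitude e = 4, c = [9, 2, 5, 0, 4].

Step 1: column multipliers v_i = (∏_{j≠i}(α_i − α_j))^{−1} mod 11.
  i = 1 (α = 4): (4−2)(4−6)(4−3)(4−1) = 2·(−2)·1·3 = −12 ≡ 10, so v_1 = 10^{−1} = 10 (mod 11).
  i = 2 (α = 2): (2−4)(2−6)(2−3)(2−1) = (−2)·(−4)·(−1)·1 = −8 ≡ 3, so v_2 = 3^{−1} = 4 (mod 11).
  i = 3 (α = 6): (6−4)(6−2)(6−3)(6−1) = 2·4·3·5 = 120 ≡ 10, so v_3 = 10^{−1} = 10 (mod 11).
  i = 4 (α = 3): (3−4)(3−2)(3−6)(3−1) = (−1)·1·(−3)·2 = 6 ≡ 6, so v_4 = 6^{−1} = 2 (mod 11).
  i = 5 (α = 1): (1−4)(1−2)(1−6)(1−3) = (−3)·(−1)·(−5)·(−2) = 30 ≡ 8, so v_5 = 8^{−1} = 7 (mod 11).
  v = [10, 4, 10, 2, 7].
Step 2: syndromes of r = [2, 2, 5, 0, 4] (all sums mod 11).
  S_0 = Σ v_i r_i = 10·2 + 4·2 + 10·5 + 2·0 + 7·4 = 106 ≡ 7.
  S_1 = Σ v_i α_i r_i = 10·4·2 + 4·2·2 + 10·6·5 + 2·3·0 + 7·1·4 = 424 ≡ 6.
  α_i^2 mod 11 = [5, 4, 3, 9, 1].
  S_2 = Σ v_i α_i^2 r_i = 10·5·2 + 4·4·2 + 10·3·5 + 2·9·0 + 7·1·4 = 310 ≡ 2.
  S = (7, 6, 2) ≠ 0, so r is not a codeword (an error is present).
Step 3: locate the error. For a single error e at position i, S_ℓ = v_i·e·α_i^ℓ, so α_err = S_1/S_0.
  S_0^{−1} = 7^{−1} = 8 (mod 11), so α_err = 6·8 = 48 ≡ 4 = α_1. Error position i = 1.
  Consistency check: S_2/S_1 = 2·2 = 4 ≡ 4 = α_err ✓ (single-error assumption holds).
Step 4: error magnitude e = S_0/v_1 = S_0·∏_{j≠1}(α_1 − α_j) = 7·10 = 70 ≡ 4 (mod 11).
Step 5: correct position 1: c_1 = r_1 − e = 2 − 4 ≡ 9 (mod 11). Hence c = [9, 2, 5, 0, 4].
  Check: interpolating c through the α_i gives m(x) = 6 + 9·x (degree < 2) with m(α_i) = c_i for every i, so c is indeed a codeword.


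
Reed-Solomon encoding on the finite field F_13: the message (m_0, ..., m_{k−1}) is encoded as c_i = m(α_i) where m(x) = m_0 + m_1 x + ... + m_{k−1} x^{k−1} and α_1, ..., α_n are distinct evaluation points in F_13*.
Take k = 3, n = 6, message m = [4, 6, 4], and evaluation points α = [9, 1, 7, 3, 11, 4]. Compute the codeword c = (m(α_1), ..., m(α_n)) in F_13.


c = [5, 1, 8, 6, 8, 1]

Message polynomial: m(x) = 4 + 6·x + 4·x^2 (mod 13).
For each evaluation point α_i, compute m(α_i) mod 13:
  α_1 = 9: Horner steps 4 → 3 → 5, so m(9) = 5.
  α_2 = 1: Horner steps 4 → 10 → 1, so m(1) = 1.
  α_3 = 7: Horner steps 4 → 8 → 8, so m(7) = 8.
  α_4 = 3: Horner steps 4 → 5 → 6, so m(3) = 6.
  α_5 = 11: Horner steps 4 → 11 → 8, so m(11) = 8.
  α_6 = 4: Horner steps 4 → 9 → 1, so m(4) = 1.
Codeword c = [5, 1, 8, 6, 8, 1] ∈ F_13^6.


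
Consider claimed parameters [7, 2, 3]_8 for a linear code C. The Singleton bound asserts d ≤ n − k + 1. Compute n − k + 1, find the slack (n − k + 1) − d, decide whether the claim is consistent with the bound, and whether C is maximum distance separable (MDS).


Singleton RHS = n − k + 1 = 6, slack = 3, bound satisfied, not MDS.

Singleton bound: d ≤ n − k + 1.
Here n = 7, k = 2, so n − k + 1 = 6.
Given d = 3, check d ≤ 6: YES.
Slack = (n − k + 1) − d = 3.
The code is NOT MDS (slack = 3 > 0).
Description: the claimed parameters are [7, 2, 3]_8; such a code would be non-MDS.


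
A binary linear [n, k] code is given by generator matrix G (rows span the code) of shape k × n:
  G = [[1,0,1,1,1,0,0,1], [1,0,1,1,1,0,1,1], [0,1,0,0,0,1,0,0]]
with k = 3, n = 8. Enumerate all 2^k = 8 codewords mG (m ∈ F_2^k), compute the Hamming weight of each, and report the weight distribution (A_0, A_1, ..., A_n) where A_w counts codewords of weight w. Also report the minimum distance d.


Weight distribution: A_0 = 1, A_1 = 1, A_2 = 1, A_3 = 1, A_5 = 1, A_6 = 1, A_7 = 1, A_8 = 1. Minimum distance d = 1.

Enumerate all 2^3 = 8 messages m ∈ F_2^3.
For each, compute codeword c = mG in F_2^8, then tally its weight.
  m = 000 → c = 00000000, weight = 0.
  m = 100 → c = 10111001, weight = 5.
  m = 010 → c = 10111011, weight = 6.
  m = 110 → c = 00000010, weight = 1.
  m = 001 → c = 01000100, weight = 2.
  m = 101 → c = 11111101, weight = 7.
  m = 011 → c = 11111111, weight = 8.
  m = 111 → c = 01000110, weight = 3.
Tally weights:
  weight 0: 1 codewords.
  weight 1: 1 codewords.
  weight 2: 1 codewords.
  weight 3: 1 codewords.
  weight 5: 1 codewords.
  weight 6: 1 codewords.
  weight 7: 1 codewords.
  weight 8: 1 codewords.
Minimum distance d = smallest w > 0 with A_w > 0 = 1.
Sanity: Σ A_w = 8 = 2^3 = 8 ✓.


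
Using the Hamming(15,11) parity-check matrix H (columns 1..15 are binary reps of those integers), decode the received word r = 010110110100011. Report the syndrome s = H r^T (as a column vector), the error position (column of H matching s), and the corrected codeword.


s = (0, 1, 1, 1)^T, error position = 7, corrected codeword c = 010110010100011

Compute s = H r^T mod 2 one row at a time:
  s_1 = 1 + 0 + 1 + 0 + 0 + 0 + 1 + 1 = 4 ≡ 0 (mod 2).
  s_2 = 1 + 1 + 0 + 1 + 0 + 0 + 1 + 1 = 5 ≡ 1 (mod 2).
  s_3 = 1 + 0 + 0 + 1 + 1 + 0 + 1 + 1 = 5 ≡ 1 (mod 2).
  s_4 = 0 + 0 + 1 + 1 + 0 + 0 + 0 + 1 = 3 ≡ 1 (mod 2).
s = (0, 1, 1, 1)^T — this equals column 7 of H (binary 0111), so error is at position 7.
Correct: flip bit 7 of r = 010110110100011 to get c = 010110010100011.


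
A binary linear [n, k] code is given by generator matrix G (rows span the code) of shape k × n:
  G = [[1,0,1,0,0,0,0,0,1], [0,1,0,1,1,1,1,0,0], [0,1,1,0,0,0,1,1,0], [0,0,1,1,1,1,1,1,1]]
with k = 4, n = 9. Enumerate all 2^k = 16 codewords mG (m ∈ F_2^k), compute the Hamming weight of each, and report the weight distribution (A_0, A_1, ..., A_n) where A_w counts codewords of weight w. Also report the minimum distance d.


Weight distribution: A_0 = 1, A_2 = 1, A_3 = 3, A_4 = 2, A_5 = 4, A_6 = 3, A_7 = 1, A_8 = 1. Minimum distance d = 2.

Enumerate all 2^4 = 16 messages m ∈ F_2^4.
For each, compute codeword c = mG in F_2^9, then tally its weight.
  m = 0000 → c = 000000000, weight = 0.
  m = 1000 → c = 101000001, weight = 3.
  m = 0100 → c = 010111100, weight = 5.
  m = 1100 → c = 111111101, weight = 8.
  m = 0010 → c = 011000110, weight = 4.
  m = 1010 → c = 110000111, weight = 5.
  m = 0110 → c = 001111010, weight = 5.
  m = 1110 → c = 100111011, weight = 6.
  m = 0001 → c = 001111111, weight = 7.
  m = 1001 → c = 100111110, weight = 6.
  m = 0101 → c = 011000011, weight = 4.
  m = 1101 → c = 110000010, weight = 3.
  m = 0011 → c = 010111001, weight = 5.
  m = 1011 → c = 111111000, weight = 6.
  m = 0111 → c = 000000101, weight = 2.
  m = 1111 → c = 101000100, weight = 3.
Tally weights:
  weight 0: 1 codewords.
  weight 2: 1 codewords.
  weight 3: 3 codewords.
  weight 4: 2 codewords.
  weight 5: 4 codewords.
  weight 6: 3 codewords.
  weight 7: 1 codewords.
  weight 8: 1 codewords.
Minimum distance d = smallest w > 0 with A_w > 0 = 2.
Sanity: Σ A_w = 16 = 2^4 = 16 ✓.


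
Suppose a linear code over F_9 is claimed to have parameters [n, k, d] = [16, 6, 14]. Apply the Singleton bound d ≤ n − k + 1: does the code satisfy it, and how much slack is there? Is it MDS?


Singleton RHS = n − k + 1 = 11, slack = -3, bound violated (no such code; not MDS).

Singleton bound: d ≤ n − k + 1.
Here n = 16, k = 6, so n − k + 1 = 11.
Given d = 14, check d ≤ 11: NO.
Slack = (n − k + 1) − d = -3.
The slack is negative: d = 14 exceeds n − k + 1 = 11 by 3, so the Singleton bound is violated and no linear [16, 6, 14]_9 code can exist. In particular it is not MDS (MDS requires d = n − k + 1 exactly).
Description: the claimed parameters are [16, 6, 14]_9; such a code would be impossible (violates the Singleton bound).


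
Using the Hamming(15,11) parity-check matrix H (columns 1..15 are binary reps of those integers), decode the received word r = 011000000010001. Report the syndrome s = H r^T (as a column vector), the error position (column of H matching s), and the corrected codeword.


s = (0, 1, 0, 1)^T, error position = 5, corrected codeword c = 011010000010001

Compute s = H r^T mod 2 one row at a time:
  s_1 = 0 + 0 + 0 + 1 + 0 + 0 + 0 + 1 = 2 ≡ 0 (mod 2).
  s_2 = 0 + 0 + 0 + 0 + 0 + 0 + 0 + 1 = 1 ≡ 1 (mod 2).
  s_3 = 1 + 1 + 0 + 0 + 0 + 1 + 0 + 1 = 4 ≡ 0 (mod 2).
  s_4 = 0 + 1 + 0 + 0 + 0 + 1 + 0 + 1 = 3 ≡ 1 (mod 2).
s = (0, 1, 0, 1)^T — this equals column 5 of H (binary 0101), so error is at position 5.
Correct: flip bit 5 of r = 011000000010001 to get c = 011010000010001.


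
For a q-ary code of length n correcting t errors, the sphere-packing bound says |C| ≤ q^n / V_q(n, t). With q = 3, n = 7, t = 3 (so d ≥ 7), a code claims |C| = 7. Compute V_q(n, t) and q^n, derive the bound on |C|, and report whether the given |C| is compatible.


V_q(n, t) = 379, q^n = 2187, Hamming bound = 5, |C| = 7 > bound (violated).

Step 1: Compute V_q(n, t) = Σ_{j=0}^3 C(n, j) (q−1)^j.
  j = 0: C(7,0)·(2)^0 = 1·1 = 1.
  j = 1: C(7,1)·(2)^1 = 7·2 = 14.
  j = 2: C(7,2)·(2)^2 = 21·4 = 84.
  j = 3: C(7,3)·(2)^3 = 35·8 = 280.
  V_q(n, t) = 1 + 14 + 84 + 280 = 379.
Step 2: q^n = 3^7 = 2187.
Step 3: Hamming bound ⌊q^n / V_q(n,t)⌋ = ⌊2187/379⌋ = 5.
Step 4: Compare |C| = 7 to 5: violated.
The claimed |C| lies above the Hamming bound, so no 3-ary code of length 7 with d ≥ 7 can have 7 codewords.


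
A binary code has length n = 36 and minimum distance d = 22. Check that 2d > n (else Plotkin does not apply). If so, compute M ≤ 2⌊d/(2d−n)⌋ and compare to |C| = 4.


Plotkin bound M ≤ 4; given |C| = 4 ≤ bound (satisfied).

Check applicability: 2d = 44, n = 36.
2d − n = 8 > 0, so Plotkin applies.
Compute d/(2d−n) = 22/8 ≈ 2.7500.
⌊d/(2d−n)⌋ = 2.
Plotkin bound: M ≤ 2·2 = 4.
Given |C| = 4, check: satisfied.
This |C| is at the Plotkin bound.


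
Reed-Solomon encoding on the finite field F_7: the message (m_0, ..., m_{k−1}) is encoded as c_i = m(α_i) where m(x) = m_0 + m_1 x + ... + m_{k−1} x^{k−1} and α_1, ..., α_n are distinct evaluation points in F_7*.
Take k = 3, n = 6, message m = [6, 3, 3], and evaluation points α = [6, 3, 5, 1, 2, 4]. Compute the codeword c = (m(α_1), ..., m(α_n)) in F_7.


c = [6, 0, 5, 5, 3, 3]

Message polynomial: m(x) = 6 + 3·x + 3·x^2 (mod 7).
For each evaluation point α_i, compute m(α_i) mod 7:
  α_1 = 6: Horner steps 3 → 0 → 6, so m(6) = 6.
  α_2 = 3: Horner steps 3 → 5 → 0, so m(3) = 0.
  α_3 = 5: Horner steps 3 → 4 → 5, so m(5) = 5.
  α_4 = 1: Horner steps 3 → 6 → 5, so m(1) = 5.
  α_5 = 2: Horner steps 3 → 2 → 3, so m(2) = 3.
  α_6 = 4: Horner steps 3 → 1 → 3, so m(4) = 3.
Codeword c = [6, 0, 5, 5, 3, 3] ∈ F_7^6.


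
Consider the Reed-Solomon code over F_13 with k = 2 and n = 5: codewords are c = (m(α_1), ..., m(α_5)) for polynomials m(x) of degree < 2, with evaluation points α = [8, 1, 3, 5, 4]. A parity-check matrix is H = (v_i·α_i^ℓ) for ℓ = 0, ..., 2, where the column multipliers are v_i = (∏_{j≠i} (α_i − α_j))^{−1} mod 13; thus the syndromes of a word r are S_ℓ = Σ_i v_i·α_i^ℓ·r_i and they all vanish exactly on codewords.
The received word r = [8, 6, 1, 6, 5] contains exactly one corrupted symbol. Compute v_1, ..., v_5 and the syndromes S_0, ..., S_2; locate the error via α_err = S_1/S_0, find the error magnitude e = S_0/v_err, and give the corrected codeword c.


S = (5, 12, 8), error at position 4, error magnitude e = 10, c = [8, 6, 1, 9, 5].

Step 1: column multipliers v_i = (∏_{j≠i}(α_i − α_j))^{−1} mod 13.
  i = 1 (α = 8): (8−1)(8−3)(8−5)(8−4) = 7·5·3·4 = 420 ≡ 4, so v_1 = 4^{−1} = 10 (mod 13).
  i = 2 (α = 1): (1−8)(1−3)(1−5)(1−4) = (−7)·(−2)·(−4)·(−3) = 168 ≡ 12, so v_2 = 12^{−1} = 12 (mod 13).
  i = 3 (α = 3): (3−8)(3−1)(3−5)(3−4) = (−5)·2·(−2)·(−1) = −20 ≡ 6, so v_3 = 6^{−1} = 11 (mod 13).
  i = 4 (α = 5): (5−8)(5−1)(5−3)(5−4) = (−3)·4·2·1 = −24 ≡ 2, so v_4 = 2^{−1} = 7 (mod 13).
  i = 5 (α = 4): (4−8)(4−1)(4−3)(4−5) = (−4)·3·1·(−1) = 12 ≡ 12, so v_5 = 12^{−1} = 12 (mod 13).
  v = [10, 12, 11, 7, 12].
Step 2: syndromes of r = [8, 6, 1, 6, 5] (all sums mod 13).
  S_0 = Σ v_i r_i = 10·8 + 12·6 + 11·1 + 7·6 + 12·5 = 265 ≡ 5.
  S_1 = Σ v_i α_i r_i = 10·8·8 + 12·1·6 + 11·3·1 + 7·5·6 + 12·4·5 = 1195 ≡ 12.
  α_i^2 mod 13 = [12, 1, 9, 12, 3].
  S_2 = Σ v_i α_i^2 r_i = 10·12·8 + 12·1·6 + 11·9·1 + 7·12·6 + 12·3·5 = 1815 ≡ 8.
  S = (5, 12, 8) ≠ 0, so r is not a codeword (an error is present).
Step 3: locate the error. For a single error e at position i, S_ℓ = v_i·e·α_i^ℓ, so α_err = S_1/S_0.
  S_0^{−1} = 5^{−1} = 8 (mod 13), so α_err = 12·8 = 96 ≡ 5 = α_4. Error position i = 4.
  Consistency check: S_2/S_1 = 8·12 = 96 ≡ 5 = α_err ✓ (single-error assumption holds).
Step 4: error magnitude e = S_0/v_4 = S_0·∏_{j≠4}(α_4 − α_j) = 5·2 = 10 ≡ 10 (mod 13).
Step 5: correct position 4: c_4 = r_4 − e = 6 − 10 ≡ 9 (mod 13). Hence c = [8, 6, 1, 9, 5].
  Check: interpolating c through the α_i gives m(x) = 2 + 4·x (degree < 2) with m(α_i) = c_i for every i, so c is indeed a codeword.


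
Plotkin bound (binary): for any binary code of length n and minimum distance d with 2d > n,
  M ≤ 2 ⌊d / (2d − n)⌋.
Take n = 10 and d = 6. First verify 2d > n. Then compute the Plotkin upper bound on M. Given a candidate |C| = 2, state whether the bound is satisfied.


Plotkin bound M ≤ 6; given |C| = 2 ≤ bound (satisfied).

Check applicability: 2d = 12, n = 10.
2d − n = 2 > 0, so Plotkin applies.
Compute d/(2d−n) = 6/2 ≈ 3.0000.
⌊d/(2d−n)⌋ = 3.
Plotkin bound: M ≤ 2·3 = 6.
Given |C| = 2, check: satisfied.
This |C| is below the Plotkin bound.


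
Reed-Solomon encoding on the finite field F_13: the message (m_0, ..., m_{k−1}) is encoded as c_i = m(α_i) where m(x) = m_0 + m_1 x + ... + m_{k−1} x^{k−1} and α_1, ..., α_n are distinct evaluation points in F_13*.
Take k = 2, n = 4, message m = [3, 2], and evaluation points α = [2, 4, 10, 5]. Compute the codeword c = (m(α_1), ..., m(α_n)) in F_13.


c = [7, 11, 10, 0]

Message polynomial: m(x) = 3 + 2·x (mod 13).
For each evaluation point α_i, compute m(α_i) mod 13:
  α_1 = 2: Horner steps 2 → 7, so m(2) = 7.
  α_2 = 4: Horner steps 2 → 11, so m(4) = 11.
  α_3 = 10: Horner steps 2 → 10, so m(10) = 10.
  α_4 = 5: Horner steps 2 → 0, so m(5) = 0.
Codeword c = [7, 11, 10, 0] ∈ F_13^4.


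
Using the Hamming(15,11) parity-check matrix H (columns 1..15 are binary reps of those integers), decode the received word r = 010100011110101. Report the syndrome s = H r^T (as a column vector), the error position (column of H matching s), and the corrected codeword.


s = (0, 1, 0, 0)^T, error position = 4, corrected codeword c = 010000011110101

Compute s = H r^T mod 2 one row at a time:
  s_1 = 1 + 1 + 1 + 1 + 0 + 1 + 0 + 1 = 6 ≡ 0 (mod 2).
  s_2 = 1 + 0 + 0 + 0 + 0 + 1 + 0 + 1 = 3 ≡ 1 (mod 2).
  s_3 = 1 + 0 + 0 + 0 + 1 + 1 + 0 + 1 = 4 ≡ 0 (mod 2).
  s_4 = 0 + 0 + 0 + 0 + 1 + 1 + 1 + 1 = 4 ≡ 0 (mod 2).
s = (0, 1, 0, 0)^T — this equals column 4 of H (binary 0100), so error is at position 4.
Correct: flip bit 4 of r = 010100011110101 to get c = 010000011110101.


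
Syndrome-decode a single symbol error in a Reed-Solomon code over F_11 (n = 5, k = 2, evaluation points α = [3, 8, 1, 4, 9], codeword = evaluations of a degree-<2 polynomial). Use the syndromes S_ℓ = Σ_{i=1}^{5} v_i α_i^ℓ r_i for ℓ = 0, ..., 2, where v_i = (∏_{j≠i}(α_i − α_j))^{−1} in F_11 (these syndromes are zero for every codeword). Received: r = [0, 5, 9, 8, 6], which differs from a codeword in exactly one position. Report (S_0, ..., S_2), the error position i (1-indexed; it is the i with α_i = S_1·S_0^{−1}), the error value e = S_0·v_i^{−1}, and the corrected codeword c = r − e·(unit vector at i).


S = (8, 10, 7), error at position 4, error magnitude e = 7, c = [0, 5, 9, 1, 6].

Step 1: column multipliers v_i = (∏_{j≠i}(α_i − α_j))^{−1} mod 11.
  i = 1 (α = 3): (3−8)(3−1)(3−4)(3−9) = (−5)·2·(−1)·(−6) = −60 ≡ 6, so v_1 = 6^{−1} = 2 (mod 11).
  i = 2 (α = 8): (8−3)(8−1)(8−4)(8−9) = 5·7·4·(−1) = −140 ≡ 3, so v_2 = 3^{−1} = 4 (mod 11).
  i = 3 (α = 1): (1−3)(1−8)(1−4)(1−9) = (−2)·(−7)·(−3)·(−8) = 336 ≡ 6, so v_3 = 6^{−1} = 2 (mod 11).
  i = 4 (α = 4): (4−3)(4−8)(4−1)(4−9) = 1·(−4)·3·(−5) = 60 ≡ 5, so v_4 = 5^{−1} = 9 (mod 11).
  i = 5 (α = 9): (9−3)(9−8)(9−1)(9−4) = 6·1·8·5 = 240 ≡ 9, so v_5 = 9^{−1} = 5 (mod 11).
  v = [2, 4, 2, 9, 5].
Step 2: syndromes of r = [0, 5, 9, 8, 6] (all sums mod 11).
  S_0 = Σ v_i r_i = 2·0 + 4·5 + 2·9 + 9·8 + 5·6 = 140 ≡ 8.
  S_1 = Σ v_i α_i r_i = 2·3·0 + 4·8·5 + 2·1·9 + 9·4·8 + 5·9·6 = 736 ≡ 10.
  α_i^2 mod 11 = [9, 9, 1, 5, 4].
  S_2 = Σ v_i α_i^2 r_i = 2·9·0 + 4·9·5 + 2·1·9 + 9·5·8 + 5·4·6 = 678 ≡ 7.
  S = (8, 10, 7) ≠ 0, so r is not a codeword (an error is present).
Step 3: locate the error. For a single error e at position i, S_ℓ = v_i·e·α_i^ℓ, so α_err = S_1/S_0.
  S_0^{−1} = 8^{−1} = 7 (mod 11), so α_err = 10·7 = 70 ≡ 4 = α_4. Error position i = 4.
  Consistency check: S_2/S_1 = 7·10 = 70 ≡ 4 = α_err ✓ (single-error assumption holds).
Step 4: error magnitude e = S_0/v_4 = S_0·∏_{j≠4}(α_4 − α_j) = 8·5 = 40 ≡ 7 (mod 11).
Step 5: correct position 4: c_4 = r_4 − e = 8 − 7 ≡ 1 (mod 11). Hence c = [0, 5, 9, 1, 6].
  Check: interpolating c through the α_i gives m(x) = 8 + 1·x (degree < 2) with m(α_i) = c_i for every i, so c is indeed a codeword.


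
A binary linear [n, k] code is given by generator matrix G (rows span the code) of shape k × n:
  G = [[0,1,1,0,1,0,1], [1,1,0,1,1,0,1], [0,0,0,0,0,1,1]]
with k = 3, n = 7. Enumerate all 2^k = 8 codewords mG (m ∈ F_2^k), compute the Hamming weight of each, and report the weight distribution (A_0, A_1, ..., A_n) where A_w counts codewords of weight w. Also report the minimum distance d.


Weight distribution: A_0 = 1, A_2 = 1, A_3 = 1, A_4 = 2, A_5 = 3. Minimum distance d = 2.

Enumerate all 2^3 = 8 messages m ∈ F_2^3.
For each, compute codeword c = mG in F_2^7, then tally its weight.
  m = 000 → c = 0000000, weight = 0.
  m = 100 → c = 0110101, weight = 4.
  m = 010 → c = 1101101, weight = 5.
  m = 110 → c = 1011000, weight = 3.
  m = 001 → c = 0000011, weight = 2.
  m = 101 → c = 0110110, weight = 4.
  m = 011 → c = 1101110, weight = 5.
  m = 111 → c = 1011011, weight = 5.
Tally weights:
  weight 0: 1 codewords.
  weight 2: 1 codewords.
  weight 3: 1 codewords.
  weight 4: 2 codewords.
  weight 5: 3 codewords.
Minimum distance d = smallest w > 0 with A_w > 0 = 2.
Sanity: Σ A_w = 8 = 2^3 = 8 ✓.


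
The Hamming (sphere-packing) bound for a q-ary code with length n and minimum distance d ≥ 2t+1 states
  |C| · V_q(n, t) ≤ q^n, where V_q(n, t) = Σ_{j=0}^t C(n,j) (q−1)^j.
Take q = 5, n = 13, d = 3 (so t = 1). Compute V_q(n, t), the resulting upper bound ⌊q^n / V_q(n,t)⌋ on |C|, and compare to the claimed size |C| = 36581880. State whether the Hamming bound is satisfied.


V_q(n, t) = 53, q^n = 1220703125, Hamming bound = 23032134, |C| = 36581880 > bound (violated).

Step 1: Compute V_q(n, t) = Σ_{j=0}^1 C(n, j) (q−1)^j.
  j = 0: C(13,0)·(4)^0 = 1·1 = 1.
  j = 1: C(13,1)·(4)^1 = 13·4 = 52.
  V_q(n, t) = 1 + 52 = 53.
Step 2: q^n = 5^13 = 1220703125.
Step 3: Hamming bound ⌊q^n / V_q(n,t)⌋ = ⌊1220703125/53⌋ = 23032134.
Step 4: Compare |C| = 36581880 to 23032134: violated.
The claimed |C| lies above the Hamming bound, so no 5-ary code of length 13 with d ≥ 3 can have 36581880 codewords.


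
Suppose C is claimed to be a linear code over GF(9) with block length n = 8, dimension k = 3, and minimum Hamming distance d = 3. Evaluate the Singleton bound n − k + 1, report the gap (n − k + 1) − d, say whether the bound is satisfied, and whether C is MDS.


Singleton RHS = n − k + 1 = 6, slack = 3, bound satisfied, not MDS.

Singleton bound: d ≤ n − k + 1.
Here n = 8, k = 3, so n − k + 1 = 6.
Given d = 3, check d ≤ 6: YES.
Slack = (n − k + 1) − d = 3.
The code is NOT MDS (slack = 3 > 0).
Description: the claimed parameters are [8, 3, 3]_9; such a code would be non-MDS.


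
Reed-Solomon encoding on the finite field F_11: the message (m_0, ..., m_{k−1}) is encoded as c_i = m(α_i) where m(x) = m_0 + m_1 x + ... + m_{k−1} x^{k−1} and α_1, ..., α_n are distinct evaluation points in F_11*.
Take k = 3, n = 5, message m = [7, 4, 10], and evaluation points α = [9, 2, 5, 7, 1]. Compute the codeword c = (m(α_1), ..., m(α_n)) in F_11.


c = [6, 0, 2, 8, 10]

Message polynomial: m(x) = 7 + 4·x + 10·x^2 (mod 11).
For each evaluation point α_i, compute m(α_i) mod 11:
  α_1 = 9: Horner steps 10 → 6 → 6, so m(9) = 6.
  α_2 = 2: Horner steps 10 → 2 → 0, so m(2) = 0.
  α_3 = 5: Horner steps 10 → 10 → 2, so m(5) = 2.
  α_4 = 7: Horner steps 10 → 8 → 8, so m(7) = 8.
  α_5 = 1: Horner steps 10 → 3 → 10, so m(1) = 10.
Codeword c = [6, 0, 2, 8, 10] ∈ F_11^5.


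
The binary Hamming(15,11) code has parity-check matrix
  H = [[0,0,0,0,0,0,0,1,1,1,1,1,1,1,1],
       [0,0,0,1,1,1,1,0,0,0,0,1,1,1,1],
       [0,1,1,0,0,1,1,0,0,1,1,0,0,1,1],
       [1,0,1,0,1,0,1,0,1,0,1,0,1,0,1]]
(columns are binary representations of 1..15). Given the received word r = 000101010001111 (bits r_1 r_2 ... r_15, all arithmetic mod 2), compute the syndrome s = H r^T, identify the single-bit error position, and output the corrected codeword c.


s = (1, 0, 1, 0)^T, error position = 10, corrected codeword c = 000101010101111

Compute s = H r^T mod 2 one row at a time:
  s_1 = 1 + 0 + 0 + 0 + 1 + 1 + 1 + 1 = 5 ≡ 1 (mod 2).
  s_2 = 1 + 0 + 1 + 0 + 1 + 1 + 1 + 1 = 6 ≡ 0 (mod 2).
  s_3 = 0 + 0 + 1 + 0 + 0 + 0 + 1 + 1 = 3 ≡ 1 (mod 2).
  s_4 = 0 + 0 + 0 + 0 + 0 + 0 + 1 + 1 = 2 ≡ 0 (mod 2).
s = (1, 0, 1, 0)^T — this equals column 10 of H (binary 1010), so error is at position 10.
Correct: flip bit 10 of r = 000101010001111 to get c = 000101010101111.


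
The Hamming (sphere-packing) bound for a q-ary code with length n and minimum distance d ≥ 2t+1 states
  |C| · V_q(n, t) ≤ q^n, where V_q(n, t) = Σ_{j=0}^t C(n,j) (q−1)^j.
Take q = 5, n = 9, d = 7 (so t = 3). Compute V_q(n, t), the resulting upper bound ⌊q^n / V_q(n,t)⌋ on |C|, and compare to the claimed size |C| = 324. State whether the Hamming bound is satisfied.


V_q(n, t) = 5989, q^n = 1953125, Hamming bound = 326, |C| = 324 ≤ bound (satisfied).

Step 1: Compute V_q(n, t) = Σ_{j=0}^3 C(n, j) (q−1)^j.
  j = 0: C(9,0)·(4)^0 = 1·1 = 1.
  j = 1: C(9,1)·(4)^1 = 9·4 = 36.
  j = 2: C(9,2)·(4)^2 = 36·16 = 576.
  j = 3: C(9,3)·(4)^3 = 84·64 = 5376.
  V_q(n, t) = 1 + 36 + 576 + 5376 = 5989.
Step 2: q^n = 5^9 = 1953125.
Step 3: Hamming bound ⌊q^n / V_q(n,t)⌋ = ⌊1953125/5989⌋ = 326.
Step 4: Compare |C| = 324 to 326: satisfied.
The claimed |C| lies below the Hamming bound.


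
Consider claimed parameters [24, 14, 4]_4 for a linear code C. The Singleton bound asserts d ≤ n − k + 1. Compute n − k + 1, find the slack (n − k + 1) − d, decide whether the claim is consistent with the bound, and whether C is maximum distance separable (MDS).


Singleton RHS = n − k + 1 = 11, slack = 7, bound satisfied, not MDS.

Singleton bound: d ≤ n − k + 1.
Here n = 24, k = 14, so n − k + 1 = 11.
Given d = 4, check d ≤ 11: YES.
Slack = (n − k + 1) − d = 7.
The code is NOT MDS (slack = 7 > 0).
Description: the claimed parameters are [24, 14, 4]_4; such a code would be non-MDS.
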